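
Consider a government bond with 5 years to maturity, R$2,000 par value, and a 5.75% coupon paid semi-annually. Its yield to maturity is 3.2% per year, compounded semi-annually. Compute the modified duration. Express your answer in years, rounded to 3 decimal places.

4.383 years

Periodic yield y = 0.016. First find Macaulay duration:
  t   CF        PV=CF/(1+0.016)^t    t·PV
  1        57.50        56.5945        56.5945
  2        57.50        55.7032       111.4065
  3        57.50        54.8260       164.4781
  4        57.50        53.9626       215.8505
  5        57.50        53.1128       265.5641
  6        57.50        52.2764       313.6583
  7        57.50        51.4531       360.1720
  8        57.50        50.6429       405.1428
  9        57.50        49.8453       448.6080
  10    2,057.50     1,755.5078    17,555.0780
  Σ                  2,233.9247    19,896.5527
P = 2,233.9247; Macaulay duration = 19,896.5527 / 2,233.9247 = 8.90655 half-year periods = 4.45327 years.
Modified duration = D_Mac / (1 + y) = 4.45327 / 1.016 = 4.38314 years.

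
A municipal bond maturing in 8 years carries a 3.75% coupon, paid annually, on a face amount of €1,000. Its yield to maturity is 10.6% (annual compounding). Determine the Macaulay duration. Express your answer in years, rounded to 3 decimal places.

Periodic yield y = 0.106. Discount each cash flow and weight by its year:
  t   CF        PV=CF/(1+0.106)^t    t·PV
  1        37.50        33.9060        33.9060
  2        37.50        30.6564        61.3128
  3        37.50        27.7183        83.1548
  4        37.50        25.0617       100.2469
  5        37.50        22.6598       113.2989
  6        37.50        20.4880       122.9283
  7        37.50        18.5245       129.6712
  8     1,037.50       463.3905     3,707.1237
  Σ                    642.4051     4,351.6424
Price P = Σ PV = 642.4051.
Macaulay duration = Σ(t·PV) / P = 4,351.6424 / 642.4051 = 6.77399 years.

6.774 years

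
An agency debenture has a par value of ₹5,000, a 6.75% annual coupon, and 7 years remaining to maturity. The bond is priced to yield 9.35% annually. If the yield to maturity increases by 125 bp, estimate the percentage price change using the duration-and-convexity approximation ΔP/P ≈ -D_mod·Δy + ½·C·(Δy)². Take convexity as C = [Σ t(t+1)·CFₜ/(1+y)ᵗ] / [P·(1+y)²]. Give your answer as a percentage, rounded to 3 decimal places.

With y = 0.0935:
  t   CF        PV=CF/(1+0.0935)^t    t·PV        t(t+1)·PV
  1       337.50       308.6420       308.6420         617.2840
  2       337.50       282.2515       564.5029       1,693.5088
  3       337.50       258.1175       774.3524       3,097.4098
  4       337.50       236.0471       944.1883       4,720.9415
  5       337.50       215.8638     1,079.3191       6,475.9143
  6       337.50       197.4063     1,184.4379       8,291.0654
  7     5,337.50     2,855.0017    19,985.0121     159,880.0971
  Σ                  4,353.3299    24,840.4548     184,776.2209
P = 4,353.3299; D_Mac = 5.70608 yrs; D_mod = 5.21818 yrs; C = 35.49661.
Duration effect: -5.21818 × (+0.0125) = -0.065227
Convexity effect: 0.5 × 35.49661 × (0.0125)² = +0.0027732
ΔP/P ≈ -0.065227 + 0.0027732 = -0.062454 = -6.2454%.

-6.245%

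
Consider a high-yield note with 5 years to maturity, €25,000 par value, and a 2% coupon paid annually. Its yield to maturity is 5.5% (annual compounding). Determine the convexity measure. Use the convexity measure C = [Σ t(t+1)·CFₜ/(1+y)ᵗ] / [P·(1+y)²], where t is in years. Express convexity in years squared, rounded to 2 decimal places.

With y = 0.055:
  t   CF        PV=CF/(1+0.055)^t    t·PV        t(t+1)·PV
  1       500.00       473.9336       473.9336         947.8673
  2       500.00       449.2262       898.4524       2,695.3572
  3       500.00       425.8068     1,277.4205       5,109.6820
  4       500.00       403.6084     1,614.4335       8,072.1674
  5    25,500.00    19,510.9260    97,554.6301     585,327.7807
  Σ                 21,263.5011   101,818.8702     602,152.8547
P = 21,263.5011.
Convexity = Σ t(t+1)·PV / [P·(1+y)²] = 602,152.8547 / (21,263.5011 × 1.113025) = 25.44293.

25.44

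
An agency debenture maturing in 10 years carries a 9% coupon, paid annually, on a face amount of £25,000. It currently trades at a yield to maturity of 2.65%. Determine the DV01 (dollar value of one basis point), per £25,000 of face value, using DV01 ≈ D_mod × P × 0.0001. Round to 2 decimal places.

£28.81

Periodic yield y = 0.0265.
  t   CF        PV=CF/(1+0.0265)^t    t·PV
  1     2,250.00     2,191.9143     2,191.9143
  2     2,250.00     2,135.3281     4,270.6562
  3     2,250.00     2,080.2027     6,240.6081
  4     2,250.00     2,026.5004     8,106.0018
  5     2,250.00     1,974.1846     9,870.9228
  6     2,250.00     1,923.2192    11,539.3155
  7     2,250.00     1,873.5696    13,114.9875
  8     2,250.00     1,825.2018    14,601.6144
  9     2,250.00     1,778.0826    16,002.7435
  10   27,250.00    20,978.6226   209,786.2257
  Σ                 38,786.8259   295,724.9897
P = 38,786.8259; D_Mac = 7.62437 yrs; D_mod = 7.42754 yrs.
DV01 ≈ 7.42754 × 38,786.8259 × 0.0001 = 28.809059.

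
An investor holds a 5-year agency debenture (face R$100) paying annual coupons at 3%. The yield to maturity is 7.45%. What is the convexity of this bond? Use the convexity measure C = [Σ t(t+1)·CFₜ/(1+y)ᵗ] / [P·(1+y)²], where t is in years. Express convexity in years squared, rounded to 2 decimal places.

23.80

With y = 0.0745:
  t   CF        PV=CF/(1+0.0745)^t    t·PV        t(t+1)·PV
  1         3.00         2.7920         2.7920           5.5840
  2         3.00         2.5984         5.1968          15.5905
  3         3.00         2.4183         7.2548          29.0191
  4         3.00         2.2506         9.0023          45.0117
  5       103.00        71.9126       359.5631       2,157.3787
  Σ                     81.9719       383.8090       2,252.5839
P = 81.9719.
Convexity = Σ t(t+1)·PV / [P·(1+y)²] = 2,252.5839 / (81.9719 × 1.154550) = 23.80144.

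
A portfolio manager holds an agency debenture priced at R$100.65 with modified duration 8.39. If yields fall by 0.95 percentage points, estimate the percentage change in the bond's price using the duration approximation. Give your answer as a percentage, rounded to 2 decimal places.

Duration approximation: ΔP/P ≈ -D_mod · Δy = -8.39 × (-0.0095) = +0.079705.
As a percentage: +7.9705%.

+7.97%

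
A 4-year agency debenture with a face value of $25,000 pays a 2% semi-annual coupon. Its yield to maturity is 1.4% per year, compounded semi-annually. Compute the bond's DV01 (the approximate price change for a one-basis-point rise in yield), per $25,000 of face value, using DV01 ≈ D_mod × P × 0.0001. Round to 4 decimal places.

Periodic yield y = 0.007.
  t   CF        PV=CF/(1+0.007)^t    t·PV
  1       250.00       248.2622       248.2622
  2       250.00       246.5364       493.0728
  3       250.00       244.8227       734.4680
  4       250.00       243.1208       972.4832
  5       250.00       241.4308     1,207.1540
  6       250.00       239.7525     1,438.5151
  7       250.00       238.0859     1,666.6014
  8    25,250.00    23,879.5214   191,036.1711
  Σ                 25,581.5327   197,796.7278
P = 25,581.5327; D_Mac = 7.73201 half-year periods = 3.86601 yrs; D_mod = 3.83913 yrs.
DV01 ≈ 3.83913 × 25,581.5327 × 0.0001 = 9.821089.

$9.8211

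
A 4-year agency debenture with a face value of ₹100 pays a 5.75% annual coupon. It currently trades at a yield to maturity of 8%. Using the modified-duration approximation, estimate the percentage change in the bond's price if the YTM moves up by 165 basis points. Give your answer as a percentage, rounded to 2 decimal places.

-5.61%

Periodic yield y = 0.08. Modified duration first:
  t   CF        PV=CF/(1+0.08)^t    t·PV
  1         5.75         5.3241         5.3241
  2         5.75         4.9297         9.8594
  3         5.75         4.5645        13.6936
  4       105.75        77.7294       310.9176
  Σ                     92.5477       339.7947
P = 92.5477; D_Mac = 3.67156 yrs; D_mod = 3.67156/(1+0.08) = 3.39959 yrs.
ΔP/P ≈ -D_mod · Δy = -3.39959 × (+0.0165) = -0.056093 = -5.6093%.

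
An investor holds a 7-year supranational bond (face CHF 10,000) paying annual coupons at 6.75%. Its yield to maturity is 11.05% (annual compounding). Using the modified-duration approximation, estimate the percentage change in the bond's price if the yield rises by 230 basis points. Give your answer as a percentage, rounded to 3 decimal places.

-11.682%

Periodic yield y = 0.1105. Modified duration first:
  t   CF        PV=CF/(1+0.1105)^t    t·PV
  1       675.00       607.8343       607.8343
  2       675.00       547.3519     1,094.7038
  3       675.00       492.8878     1,478.6635
  4       675.00       443.8431     1,775.3726
  5       675.00       399.6787     1,998.3933
  6       675.00       359.9087     2,159.4525
  7    10,675.00     5,125.5201    35,878.6409
  Σ                  7,977.0247    44,993.0609
P = 7,977.0247; D_Mac = 5.64033 yrs; D_mod = 5.64033/(1+0.1105) = 5.07909 yrs.
ΔP/P ≈ -D_mod · Δy = -5.07909 × (+0.023) = -0.116819 = -11.6819%.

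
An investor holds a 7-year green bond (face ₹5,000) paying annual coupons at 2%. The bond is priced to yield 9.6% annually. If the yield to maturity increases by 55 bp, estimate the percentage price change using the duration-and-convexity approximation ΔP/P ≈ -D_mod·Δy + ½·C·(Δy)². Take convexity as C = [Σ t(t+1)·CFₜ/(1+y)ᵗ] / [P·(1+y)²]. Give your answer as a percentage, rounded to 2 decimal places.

With y = 0.096:
  t   CF        PV=CF/(1+0.096)^t    t·PV        t(t+1)·PV
  1       100.00        91.2409        91.2409         182.4818
  2       100.00        83.2490       166.4979         499.4938
  3       100.00        75.9571       227.8713         911.4851
  4       100.00        69.3039       277.2157       1,386.0783
  5       100.00        63.2335       316.1675       1,897.0050
  6       100.00        57.6948       346.1688       2,423.1816
  7     5,100.00     2,684.7033    18,792.9231     150,343.3849
  Σ                  3,125.3825    20,218.0852     157,643.1107
P = 3,125.3825; D_Mac = 6.46900 yrs; D_mod = 5.90237 yrs; C = 41.99047.
Duration effect: -5.90237 × (+0.0055) = -0.032463
Convexity effect: 0.5 × 41.99047 × (0.0055)² = +0.0006351
ΔP/P ≈ -0.032463 + 0.0006351 = -0.031828 = -3.1828%.

-3.18%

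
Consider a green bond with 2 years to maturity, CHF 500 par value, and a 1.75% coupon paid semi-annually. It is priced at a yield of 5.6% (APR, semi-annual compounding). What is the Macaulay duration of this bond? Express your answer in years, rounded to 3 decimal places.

1.973 years

Periodic yield y = 0.028. Discount each cash flow and weight by its period:
  t   CF        PV=CF/(1+0.028)^t    t·PV
  1        4.375         4.2558         4.2558
  2        4.375         4.1399         8.2798
  3        4.375         4.0272        12.0815
  4      504.375       451.6282     1,806.5130
  Σ                    464.0512     1,831.1301
Price P = Σ PV = 464.0512.
Macaulay duration = Σ(t·PV) / P = 1,831.1301 / 464.0512 = 3.94597 half-year periods.
In years: 3.94597 / 2 = 1.97298 years.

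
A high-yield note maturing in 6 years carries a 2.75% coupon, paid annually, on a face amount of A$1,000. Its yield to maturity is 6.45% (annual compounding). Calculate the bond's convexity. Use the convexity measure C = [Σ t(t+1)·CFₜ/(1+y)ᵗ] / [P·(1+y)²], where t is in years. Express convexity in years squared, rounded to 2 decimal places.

With y = 0.0645:
  t   CF        PV=CF/(1+0.0645)^t    t·PV        t(t+1)·PV
  1        27.50        25.8337        25.8337          51.6674
  2        27.50        24.2684        48.5368         145.6105
  3        27.50        22.7979        68.3938         273.5753
  4        27.50        21.4166        85.6663         428.3315
  5        27.50        20.1189       100.5945         603.5672
  6     1,027.50       706.1677     4,237.0061      29,659.0425
  Σ                    820.6032     4,566.0313      31,161.7945
P = 820.6032.
Convexity = Σ t(t+1)·PV / [P·(1+y)²] = 31,161.7945 / (820.6032 × 1.133160) = 33.51181.

33.51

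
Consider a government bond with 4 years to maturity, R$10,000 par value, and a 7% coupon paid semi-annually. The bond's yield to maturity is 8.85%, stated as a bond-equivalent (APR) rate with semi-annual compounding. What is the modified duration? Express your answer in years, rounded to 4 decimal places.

3.3903 years

Periodic yield y = 0.04425. First find Macaulay duration:
  t   CF        PV=CF/(1+0.04425)^t    t·PV
  1       350.00       335.1688       335.1688
  2       350.00       320.9660       641.9321
  3       350.00       307.3651       922.0954
  4       350.00       294.3406     1,177.3622
  5       350.00       281.8679     1,409.3395
  6       350.00       269.9238     1,619.5427
  7       350.00       258.4858     1,809.4005
  8    10,350.00     7,319.8887    58,559.1097
  Σ                  9,388.0067    66,473.9508
P = 9,388.0067; Macaulay duration = 66,473.9508 / 9,388.0067 = 7.08073 half-year periods = 3.54037 years.
Modified duration = D_Mac / (1 + y) = 3.54037 / 1.04425 = 3.39034 years.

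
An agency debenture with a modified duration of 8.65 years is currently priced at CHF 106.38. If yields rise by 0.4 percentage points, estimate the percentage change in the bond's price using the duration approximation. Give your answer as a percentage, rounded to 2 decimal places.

-3.46%

Duration approximation: ΔP/P ≈ -D_mod · Δy = -8.65 × (+0.004) = -0.034600.
As a percentage: -3.4600%.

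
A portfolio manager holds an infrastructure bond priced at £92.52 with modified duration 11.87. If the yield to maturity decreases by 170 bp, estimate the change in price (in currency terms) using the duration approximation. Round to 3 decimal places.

Duration approximation: ΔP/P ≈ -D_mod · Δy = -11.87 × (-0.017) = +0.201790.
ΔP ≈ 92.52 × (+0.201790) = +18.6696108.

+£18.670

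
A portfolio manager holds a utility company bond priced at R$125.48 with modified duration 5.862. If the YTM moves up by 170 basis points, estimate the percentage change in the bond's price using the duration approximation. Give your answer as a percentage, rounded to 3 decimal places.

Duration approximation: ΔP/P ≈ -D_mod · Δy = -5.862 × (+0.017) = -0.099654.
As a percentage: -9.9654%.

-9.965%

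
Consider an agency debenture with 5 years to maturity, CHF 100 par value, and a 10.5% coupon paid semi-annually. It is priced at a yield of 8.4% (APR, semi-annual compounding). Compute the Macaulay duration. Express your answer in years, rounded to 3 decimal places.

4.059 years

Periodic yield y = 0.042. Discount each cash flow and weight by its period:
  t   CF        PV=CF/(1+0.042)^t    t·PV
  1         5.25         5.0384         5.0384
  2         5.25         4.8353         9.6706
  3         5.25         4.6404        13.9212
  4         5.25         4.4534        17.8135
  5         5.25         4.2739        21.3693
  6         5.25         4.1016        24.6096
  7         5.25         3.9363        27.5539
  8         5.25         3.7776        30.2209
  9         5.25         3.6253        32.6281
  10      105.25        69.7501       697.5011
  Σ                    108.4323       880.3267
Price P = Σ PV = 108.4323.
Macaulay duration = Σ(t·PV) / P = 880.3267 / 108.4323 = 8.11868 half-year periods.
In years: 8.11868 / 2 = 4.05934 years.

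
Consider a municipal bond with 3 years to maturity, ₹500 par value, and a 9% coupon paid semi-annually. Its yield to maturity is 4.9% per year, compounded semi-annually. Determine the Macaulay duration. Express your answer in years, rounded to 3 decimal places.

2.713 years

Periodic yield y = 0.0245. Discount each cash flow and weight by its period:
  t   CF        PV=CF/(1+0.0245)^t    t·PV
  1        22.50        21.9619        21.9619
  2        22.50        21.4367        42.8735
  3        22.50        20.9241        62.7723
  4        22.50        20.4237        81.6948
  5        22.50        19.9353        99.6765
  6       522.50       451.8711     2,711.2263
  Σ                    556.5528     3,020.2053
Price P = Σ PV = 556.5528.
Macaulay duration = Σ(t·PV) / P = 3,020.2053 / 556.5528 = 5.42663 half-year periods.
In years: 5.42663 / 2 = 2.71331 years.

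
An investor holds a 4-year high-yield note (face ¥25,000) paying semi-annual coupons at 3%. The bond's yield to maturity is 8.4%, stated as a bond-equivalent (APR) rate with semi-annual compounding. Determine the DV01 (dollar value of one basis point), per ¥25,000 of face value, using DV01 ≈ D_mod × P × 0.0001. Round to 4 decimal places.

Periodic yield y = 0.042.
  t   CF        PV=CF/(1+0.042)^t    t·PV
  1       375.00       359.8848       359.8848
  2       375.00       345.3789       690.7578
  3       375.00       331.4577       994.3731
  4       375.00       318.0976     1,272.3904
  5       375.00       305.2760     1,526.3800
  6       375.00       292.9712     1,757.8273
  7       375.00       281.1624     1,968.1368
  8    25,375.00    18,258.4665   146,067.7321
  Σ                 20,492.6952   154,637.4823
P = 20,492.6952; D_Mac = 7.54598 half-year periods = 3.77299 yrs; D_mod = 3.62091 yrs.
DV01 ≈ 3.62091 × 20,492.6952 × 0.0001 = 7.420225.

¥7.4202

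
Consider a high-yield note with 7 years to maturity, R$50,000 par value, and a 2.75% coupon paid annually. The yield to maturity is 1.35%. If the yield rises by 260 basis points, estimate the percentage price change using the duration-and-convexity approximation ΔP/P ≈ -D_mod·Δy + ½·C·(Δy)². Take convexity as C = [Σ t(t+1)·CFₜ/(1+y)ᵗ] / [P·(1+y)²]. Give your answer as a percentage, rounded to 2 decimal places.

-14.99%

With y = 0.0135:
  t   CF        PV=CF/(1+0.0135)^t    t·PV        t(t+1)·PV
  1     1,375.00     1,356.6848     1,356.6848       2,713.3695
  2     1,375.00     1,338.6135     2,677.2269       8,031.6808
  3     1,375.00     1,320.7829     3,962.3487      15,849.3949
  4     1,375.00     1,303.1898     5,212.7594      26,063.7968
  5     1,375.00     1,285.8311     6,429.1556      38,574.9337
  6     1,375.00     1,268.7036     7,612.2217      53,285.5522
  7    51,375.00    46,771.9594   327,403.7155   2,619,229.7243
  Σ                 54,645.7651   354,654.1127   2,763,748.4522
P = 54,645.7651; D_Mac = 6.49006 yrs; D_mod = 6.40361 yrs; C = 49.23733.
Duration effect: -6.40361 × (+0.026) = -0.166494
Convexity effect: 0.5 × 49.23733 × (0.026)² = +0.0166422
ΔP/P ≈ -0.166494 + 0.0166422 = -0.149852 = -14.9852%.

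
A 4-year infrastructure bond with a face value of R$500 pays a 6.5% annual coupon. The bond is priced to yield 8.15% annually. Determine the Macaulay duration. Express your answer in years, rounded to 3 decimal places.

Periodic yield y = 0.0815. Discount each cash flow and weight by its year:
  t   CF        PV=CF/(1+0.0815)^t    t·PV
  1        32.50        30.0509        30.0509
  2        32.50        27.7863        55.5725
  3        32.50        25.6923        77.0770
  4       532.50       389.2365     1,556.9459
  Σ                    472.7659     1,719.6463
Price P = Σ PV = 472.7659.
Macaulay duration = Σ(t·PV) / P = 1,719.6463 / 472.7659 = 3.63742 years.

3.637 years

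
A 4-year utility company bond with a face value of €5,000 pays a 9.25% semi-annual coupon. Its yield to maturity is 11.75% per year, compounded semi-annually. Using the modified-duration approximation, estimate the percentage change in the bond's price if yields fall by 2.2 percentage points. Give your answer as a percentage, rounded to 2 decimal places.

+7.08%

Periodic yield y = 0.05875. Modified duration first:
  t   CF        PV=CF/(1+0.05875)^t    t·PV
  1       231.25       218.4179       218.4179
  2       231.25       206.2979       412.5959
  3       231.25       194.8505       584.5514
  4       231.25       184.0382       736.1529
  5       231.25       173.8260       869.1298
  6       231.25       164.1804       985.0822
  7       231.25       155.0700     1,085.4900
  8     5,231.25     3,313.2796    26,506.2369
  Σ                  4,609.9605    31,397.6570
P = 4,609.9605; D_Mac = 6.81083 half-year periods = 3.40541 yrs; D_mod = 3.40541/(1+0.05875) = 3.21645 yrs.
ΔP/P ≈ -D_mod · Δy = -3.21645 × (-0.022) = +0.070762 = +7.0762%.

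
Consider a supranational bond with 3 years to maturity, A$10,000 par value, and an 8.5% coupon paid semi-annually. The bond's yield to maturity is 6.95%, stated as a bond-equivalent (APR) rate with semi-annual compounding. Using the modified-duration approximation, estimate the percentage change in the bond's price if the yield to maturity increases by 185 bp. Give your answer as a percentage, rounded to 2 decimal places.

Periodic yield y = 0.03475. Modified duration first:
  t   CF        PV=CF/(1+0.03475)^t    t·PV
  1       425.00       410.7272       410.7272
  2       425.00       396.9338       793.8676
  3       425.00       383.6036     1,150.8107
  4       425.00       370.7210     1,482.8840
  5       425.00       358.2711     1,791.3554
  6    10,425.00     8,493.0455    50,958.2733
  Σ                 10,413.3022    56,587.9182
P = 10,413.3022; D_Mac = 5.43420 half-year periods = 2.71710 yrs; D_mod = 2.71710/(1+0.03475) = 2.62585 yrs.
ΔP/P ≈ -D_mod · Δy = -2.62585 × (+0.0185) = -0.048578 = -4.8578%.

-4.86%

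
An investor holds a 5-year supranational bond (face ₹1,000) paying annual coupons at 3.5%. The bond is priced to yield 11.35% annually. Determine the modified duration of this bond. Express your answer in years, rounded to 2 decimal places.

Periodic yield y = 0.1135. First find Macaulay duration:
  t   CF        PV=CF/(1+0.1135)^t    t·PV
  1        35.00        31.4324        31.4324
  2        35.00        28.2285        56.4570
  3        35.00        25.3511        76.0534
  4        35.00        22.7671        91.0683
  5     1,035.00       604.6294     3,023.1469
  Σ                    712.4085     3,278.1580
P = 712.4085; Macaulay duration = 3,278.1580 / 712.4085 = 4.60151 years.
Modified duration = D_Mac / (1 + y) = 4.60151 / 1.1135 = 4.13248 years.

4.13 years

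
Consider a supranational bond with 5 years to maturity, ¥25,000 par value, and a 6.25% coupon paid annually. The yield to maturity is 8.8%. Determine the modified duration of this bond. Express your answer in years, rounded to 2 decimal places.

4.05 years

Periodic yield y = 0.088. First find Macaulay duration:
  t   CF        PV=CF/(1+0.088)^t    t·PV
  1     1,562.50     1,436.1213     1,436.1213
  2     1,562.50     1,319.9645     2,639.9289
  3     1,562.50     1,213.2026     3,639.6079
  4     1,562.50     1,115.0759     4,460.3038
  5    26,562.50    17,423.0615    87,115.3077
  Σ                 22,507.4259    99,291.2695
P = 22,507.4259; Macaulay duration = 99,291.2695 / 22,507.4259 = 4.41149 years.
Modified duration = D_Mac / (1 + y) = 4.41149 / 1.088 = 4.05468 years.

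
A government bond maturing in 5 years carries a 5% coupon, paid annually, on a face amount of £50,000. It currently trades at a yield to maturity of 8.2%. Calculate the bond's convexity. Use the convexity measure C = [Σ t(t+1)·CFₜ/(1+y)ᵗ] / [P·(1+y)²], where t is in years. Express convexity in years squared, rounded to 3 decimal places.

22.304

With y = 0.082:
  t   CF        PV=CF/(1+0.082)^t    t·PV        t(t+1)·PV
  1     2,500.00     2,310.5360     2,310.5360       4,621.0721
  2     2,500.00     2,135.4307     4,270.8614      12,812.5843
  3     2,500.00     1,973.5959     5,920.7876      23,683.1504
  4     2,500.00     1,824.0258     7,296.1030      36,480.5150
  5    52,500.00    35,401.6089   177,008.0444   1,062,048.2662
  Σ                 43,645.1973   196,806.3325   1,139,645.5880
P = 43,645.1973.
Convexity = Σ t(t+1)·PV / [P·(1+y)²] = 1,139,645.5880 / (43,645.1973 × 1.170724) = 22.30380.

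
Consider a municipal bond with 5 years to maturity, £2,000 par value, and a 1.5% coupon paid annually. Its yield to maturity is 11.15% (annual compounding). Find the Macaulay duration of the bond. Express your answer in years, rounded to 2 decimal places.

4.81 years

Periodic yield y = 0.1115. Discount each cash flow and weight by its year:
  t   CF        PV=CF/(1+0.1115)^t    t·PV
  1        30.00        26.9906        26.9906
  2        30.00        24.2830        48.5660
  3        30.00        21.8471        65.5412
  4        30.00        19.6555        78.6219
  5     2,030.00     1,196.5992     5,982.9959
  Σ                  1,289.3753     6,202.7155
Price P = Σ PV = 1,289.3753.
Macaulay duration = Σ(t·PV) / P = 6,202.7155 / 1,289.3753 = 4.81064 years.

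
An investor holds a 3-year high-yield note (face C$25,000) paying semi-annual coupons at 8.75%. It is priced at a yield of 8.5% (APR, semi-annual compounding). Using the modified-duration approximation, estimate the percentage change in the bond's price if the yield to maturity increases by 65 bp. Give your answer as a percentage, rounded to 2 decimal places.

Periodic yield y = 0.0425. Modified duration first:
  t   CF        PV=CF/(1+0.0425)^t    t·PV
  1     1,093.75     1,049.1607     1,049.1607
  2     1,093.75     1,006.3891     2,012.7783
  3     1,093.75       965.3613     2,896.0838
  4     1,093.75       926.0060     3,704.0241
  5     1,093.75       888.2552     4,441.2759
  6    26,093.75    20,327.3196   121,963.9175
  Σ                 25,162.4919   136,067.2403
P = 25,162.4919; D_Mac = 5.40754 half-year periods = 2.70377 yrs; D_mod = 2.70377/(1+0.0425) = 2.59355 yrs.
ΔP/P ≈ -D_mod · Δy = -2.59355 × (+0.0065) = -0.016858 = -1.6858%.

-1.69%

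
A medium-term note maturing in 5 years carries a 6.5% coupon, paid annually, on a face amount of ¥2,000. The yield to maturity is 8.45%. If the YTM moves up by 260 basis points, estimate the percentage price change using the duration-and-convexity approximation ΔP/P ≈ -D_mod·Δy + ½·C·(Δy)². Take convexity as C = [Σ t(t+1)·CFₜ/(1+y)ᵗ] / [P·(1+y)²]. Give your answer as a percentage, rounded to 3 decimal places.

-9.822%

With y = 0.0845:
  t   CF        PV=CF/(1+0.0845)^t    t·PV        t(t+1)·PV
  1       130.00       119.8709       119.8709         239.7418
  2       130.00       110.5310       221.0621         663.1862
  3       130.00       101.9189       305.7567       1,223.0267
  4       130.00        93.9778       375.9111       1,879.5554
  5     2,130.00     1,419.8152     7,099.0760      42,594.4560
  Σ                  1,846.1138     8,121.6767      46,599.9661
P = 1,846.1138; D_Mac = 4.39934 yrs; D_mod = 4.05656 yrs; C = 21.46189.
Duration effect: -4.05656 × (+0.026) = -0.105471
Convexity effect: 0.5 × 21.46189 × (0.026)² = +0.0072541
ΔP/P ≈ -0.105471 + 0.0072541 = -0.098216 = -9.8216%.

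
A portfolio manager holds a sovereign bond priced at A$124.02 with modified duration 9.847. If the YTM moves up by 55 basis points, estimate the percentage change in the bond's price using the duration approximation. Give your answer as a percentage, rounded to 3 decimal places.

-5.416%

Duration approximation: ΔP/P ≈ -D_mod · Δy = -9.847 × (+0.0055) = -0.0541585.
As a percentage: -5.41585%.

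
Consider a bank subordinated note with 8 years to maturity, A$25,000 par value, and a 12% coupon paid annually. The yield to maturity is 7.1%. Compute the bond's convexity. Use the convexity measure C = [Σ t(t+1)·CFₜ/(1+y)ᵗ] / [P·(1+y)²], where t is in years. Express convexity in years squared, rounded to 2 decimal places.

With y = 0.071:
  t   CF        PV=CF/(1+0.071)^t    t·PV        t(t+1)·PV
  1     3,000.00     2,801.1204     2,801.1204       5,602.2409
  2     3,000.00     2,615.4253     5,230.8505      15,692.5515
  3     3,000.00     2,442.0404     7,326.1212      29,304.4847
  4     3,000.00     2,280.1498     9,120.5990      45,602.9951
  5     3,000.00     2,128.9914    10,644.9568      63,869.7410
  6     3,000.00     1,987.8538    11,927.1225      83,489.8576
  7     3,000.00     1,856.0726    12,992.5082     103,940.0654
  8    28,000.00    16,174.9246   129,399.3967   1,164,594.5707
  Σ                 32,286.5782   189,442.6754   1,512,096.5069
P = 32,286.5782.
Convexity = Σ t(t+1)·PV / [P·(1+y)²] = 1,512,096.5069 / (32,286.5782 × 1.147041) = 40.82992.

40.83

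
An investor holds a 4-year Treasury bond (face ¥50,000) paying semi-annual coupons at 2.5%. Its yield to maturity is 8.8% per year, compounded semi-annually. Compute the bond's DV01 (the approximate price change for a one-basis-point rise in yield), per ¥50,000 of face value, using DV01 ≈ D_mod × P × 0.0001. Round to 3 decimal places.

¥14.422

Periodic yield y = 0.044.
  t   CF        PV=CF/(1+0.044)^t    t·PV
  1       625.00       598.6590       598.6590
  2       625.00       573.4282     1,146.8563
  3       625.00       549.2607     1,647.7821
  4       625.00       526.1118     2,104.4471
  5       625.00       503.9385     2,519.6924
  6       625.00       482.6997     2,896.1982
  7       625.00       462.3560     3,236.4922
  8    50,625.00    35,872.4507   286,979.6053
  Σ                 39,568.9045   301,129.7326
P = 39,568.9045; D_Mac = 7.61026 half-year periods = 3.80513 yrs; D_mod = 3.64476 yrs.
DV01 ≈ 3.64476 × 39,568.9045 × 0.0001 = 14.421922.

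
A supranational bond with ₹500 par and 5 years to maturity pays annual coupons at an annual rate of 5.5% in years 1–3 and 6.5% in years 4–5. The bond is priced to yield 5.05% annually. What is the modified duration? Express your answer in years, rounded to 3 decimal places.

Periodic yield y = 0.0505. First find Macaulay duration:
  t   CF        PV=CF/(1+0.0505)^t    t·PV
  1        27.50        26.1780        26.1780
  2        27.50        24.9196        49.8391
  3        27.50        23.7216        71.1649
  4        32.50        26.6870       106.7478
  5       532.50       416.2357     2,081.1785
  Σ                    517.7419     2,335.1084
P = 517.7419; Macaulay duration = 2,335.1084 / 517.7419 = 4.51018 years.
Modified duration = D_Mac / (1 + y) = 4.51018 / 1.0505 = 4.29336 years.

4.293 years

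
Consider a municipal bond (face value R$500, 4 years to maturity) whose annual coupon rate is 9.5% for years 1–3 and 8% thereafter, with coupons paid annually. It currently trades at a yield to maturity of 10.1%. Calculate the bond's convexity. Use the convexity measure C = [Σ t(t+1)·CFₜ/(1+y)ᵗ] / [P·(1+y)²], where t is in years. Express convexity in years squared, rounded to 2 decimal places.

13.76

With y = 0.101:
  t   CF        PV=CF/(1+0.101)^t    t·PV        t(t+1)·PV
  1        47.50        43.1426        43.1426          86.2852
  2        47.50        39.1849        78.3698         235.1095
  3        47.50        35.5903       106.7709         427.0836
  4       540.00       367.4891     1,469.9565       7,349.7824
  Σ                    485.4069     1,698.2398       8,098.2607
P = 485.4069.
Convexity = Σ t(t+1)·PV / [P·(1+y)²] = 8,098.2607 / (485.4069 × 1.212201) = 13.76294.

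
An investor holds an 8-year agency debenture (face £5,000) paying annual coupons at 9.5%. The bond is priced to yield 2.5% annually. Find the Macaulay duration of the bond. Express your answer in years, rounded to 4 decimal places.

6.3539 years

Periodic yield y = 0.025. Discount each cash flow and weight by its year:
  t   CF        PV=CF/(1+0.025)^t    t·PV
  1       475.00       463.4146       463.4146
  2       475.00       452.1118       904.2237
  3       475.00       441.0847     1,323.2542
  4       475.00       430.3266     1,721.3062
  5       475.00       419.8308     2,099.1539
  6       475.00       409.5910     2,457.5461
  7       475.00       399.6010     2,797.2069
  8     5,475.00     4,493.5875    35,948.6998
  Σ                  7,509.5480    47,714.8054
Price P = Σ PV = 7,509.5480.
Macaulay duration = Σ(t·PV) / P = 47,714.8054 / 7,509.5480 = 6.35389 years.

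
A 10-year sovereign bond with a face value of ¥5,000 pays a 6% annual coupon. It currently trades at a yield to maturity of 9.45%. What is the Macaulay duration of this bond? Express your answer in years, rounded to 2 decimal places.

7.48 years

Periodic yield y = 0.0945. Discount each cash flow and weight by its year:
  t   CF        PV=CF/(1+0.0945)^t    t·PV
  1       300.00       274.0978       274.0978
  2       300.00       250.4319       500.8639
  3       300.00       228.8094       686.4283
  4       300.00       209.0539       836.2154
  5       300.00       191.0040       955.0199
  6       300.00       174.5125     1,047.0753
  7       300.00       159.4450     1,116.1150
  8       300.00       145.6784     1,165.4271
  9       300.00       133.1004     1,197.9036
  10    5,300.00     2,148.4152    21,484.1517
  Σ                  3,914.5485    29,263.2980
Price P = Σ PV = 3,914.5485.
Macaulay duration = Σ(t·PV) / P = 29,263.2980 / 3,914.5485 = 7.47552 years.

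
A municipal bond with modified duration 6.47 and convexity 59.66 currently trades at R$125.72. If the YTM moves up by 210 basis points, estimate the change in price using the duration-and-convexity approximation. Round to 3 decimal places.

Duration effect: -D_mod·Δy = -6.47 × (+0.021) = -0.135870
Convexity effect: ½·C·(Δy)² = 0.5 × 59.66 × (0.021)² = +0.01315503
ΔP/P ≈ -0.135870 + 0.01315503 = -0.12271497
ΔP ≈ 125.72 × (-0.12271497) = -15.4277260284.

-R$15.428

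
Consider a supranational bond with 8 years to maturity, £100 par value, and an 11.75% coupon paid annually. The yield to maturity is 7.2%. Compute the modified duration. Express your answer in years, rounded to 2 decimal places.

5.49 years

Periodic yield y = 0.072. First find Macaulay duration:
  t   CF        PV=CF/(1+0.072)^t    t·PV
  1        11.75        10.9608        10.9608
  2        11.75        10.2246        20.4493
  3        11.75         9.5379        28.6137
  4        11.75         8.8973        35.5892
  5        11.75         8.2997        41.4986
  6        11.75         7.7423        46.4537
  7        11.75         7.2223        50.5560
  8       111.75        64.0751       512.6007
  Σ                    126.9601       746.7222
P = 126.9601; Macaulay duration = 746.7222 / 126.9601 = 5.88155 years.
Modified duration = D_Mac / (1 + y) = 5.88155 / 1.072 = 5.48652 years.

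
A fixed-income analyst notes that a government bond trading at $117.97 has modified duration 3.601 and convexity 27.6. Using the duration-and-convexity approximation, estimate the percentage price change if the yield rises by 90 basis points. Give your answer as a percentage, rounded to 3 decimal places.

Duration effect: -D_mod·Δy = -3.601 × (+0.009) = -0.032409
Convexity effect: ½·C·(Δy)² = 0.5 × 27.6 × (0.009)² = +0.0011178
ΔP/P ≈ -0.032409 + 0.0011178 = -0.0312912
= -3.12912%.

-3.129%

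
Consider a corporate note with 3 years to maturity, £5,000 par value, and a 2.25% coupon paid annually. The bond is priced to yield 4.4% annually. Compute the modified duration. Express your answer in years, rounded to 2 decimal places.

Periodic yield y = 0.044. First find Macaulay duration:
  t   CF        PV=CF/(1+0.044)^t    t·PV
  1       112.50       107.7586       107.7586
  2       112.50       103.2171       206.4341
  3     5,112.50     4,492.9525    13,478.8574
  Σ                  4,703.9282    13,793.0502
P = 4,703.9282; Macaulay duration = 13,793.0502 / 4,703.9282 = 2.93224 years.
Modified duration = D_Mac / (1 + y) = 2.93224 / 1.044 = 2.80866 years.

2.81 years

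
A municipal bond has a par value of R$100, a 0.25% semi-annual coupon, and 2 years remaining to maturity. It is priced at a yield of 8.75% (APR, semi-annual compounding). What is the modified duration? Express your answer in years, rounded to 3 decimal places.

1.912 years

Periodic yield y = 0.04375. First find Macaulay duration:
  t   CF        PV=CF/(1+0.04375)^t    t·PV
  1        0.125         0.1198         0.1198
  2        0.125         0.1147         0.2295
  3        0.125         0.1099         0.3298
  4      100.125        84.3639       337.4555
  Σ                     84.7083       338.1346
P = 84.7083; Macaulay duration = 338.1346 / 84.7083 = 3.99175 half-year periods = 1.99588 years.
Modified duration = D_Mac / (1 + y) = 1.99588 / 1.04375 = 1.91222 years.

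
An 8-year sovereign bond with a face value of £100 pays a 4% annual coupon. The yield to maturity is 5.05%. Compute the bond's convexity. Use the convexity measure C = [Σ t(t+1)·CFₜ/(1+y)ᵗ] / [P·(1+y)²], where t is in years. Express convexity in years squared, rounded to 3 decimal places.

With y = 0.0505:
  t   CF        PV=CF/(1+0.0505)^t    t·PV        t(t+1)·PV
  1         4.00         3.8077         3.8077           7.6154
  2         4.00         3.6247         7.2493          21.7480
  3         4.00         3.4504        10.3513          41.4050
  4         4.00         3.2845        13.1382          65.6910
  5         4.00         3.1267        15.6333          93.7996
  6         4.00         2.9763        17.8581         125.0066
  7         4.00         2.8333        19.8329         158.6630
  8       104.00        70.1237       560.9897       5,048.9071
  Σ                     93.2273       648.8604       5,562.8357
P = 93.2273.
Convexity = Σ t(t+1)·PV / [P·(1+y)²] = 5,562.8357 / (93.2273 × 1.103550) = 54.07057.

54.071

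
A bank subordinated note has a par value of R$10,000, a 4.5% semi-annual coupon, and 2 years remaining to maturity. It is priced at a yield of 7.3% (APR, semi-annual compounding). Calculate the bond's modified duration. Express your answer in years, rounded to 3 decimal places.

Periodic yield y = 0.0365. First find Macaulay duration:
  t   CF        PV=CF/(1+0.0365)^t    t·PV
  1       225.00       217.0767       217.0767
  2       225.00       209.4324       418.8648
  3       225.00       202.0573       606.1720
  4    10,225.00     8,859.0283    35,436.1134
  Σ                  9,487.5948    36,678.2269
P = 9,487.5948; Macaulay duration = 36,678.2269 / 9,487.5948 = 3.86591 half-year periods = 1.93296 years.
Modified duration = D_Mac / (1 + y) = 1.93296 / 1.0365 = 1.86489 years.

1.865 years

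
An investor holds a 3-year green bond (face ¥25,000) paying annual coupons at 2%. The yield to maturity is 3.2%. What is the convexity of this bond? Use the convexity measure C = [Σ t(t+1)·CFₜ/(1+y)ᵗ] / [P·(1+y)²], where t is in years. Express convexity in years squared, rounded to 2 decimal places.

10.97

With y = 0.032:
  t   CF        PV=CF/(1+0.032)^t    t·PV        t(t+1)·PV
  1       500.00       484.4961       484.4961         968.9922
  2       500.00       469.4730       938.9460       2,816.8379
  3    25,500.00    23,200.7000    69,602.1000     278,408.4001
  Σ                 24,154.6691    71,025.5421     282,194.2303
P = 24,154.6691.
Convexity = Σ t(t+1)·PV / [P·(1+y)²] = 282,194.2303 / (24,154.6691 × 1.065024) = 10.96952.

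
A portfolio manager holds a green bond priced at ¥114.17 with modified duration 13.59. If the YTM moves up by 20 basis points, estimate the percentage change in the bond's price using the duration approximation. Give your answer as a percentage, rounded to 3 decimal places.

-2.718%

Duration approximation: ΔP/P ≈ -D_mod · Δy = -13.59 × (+0.002) = -0.027180.
As a percentage: -2.7180%.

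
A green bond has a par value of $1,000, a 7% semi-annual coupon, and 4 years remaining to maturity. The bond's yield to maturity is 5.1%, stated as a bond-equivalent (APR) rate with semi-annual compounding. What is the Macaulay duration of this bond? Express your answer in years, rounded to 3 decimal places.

Periodic yield y = 0.0255. Discount each cash flow and weight by its period:
  t   CF        PV=CF/(1+0.0255)^t    t·PV
  1        35.00        34.1297        34.1297
  2        35.00        33.2810        66.5621
  3        35.00        32.4535        97.3604
  4        35.00        31.6465       126.5859
  5        35.00        30.8596       154.2978
  6        35.00        30.0922       180.5532
  7        35.00        29.3439       205.4076
  8     1,035.00       846.1650     6,769.3196
  Σ                  1,067.9713     7,634.2163
Price P = Σ PV = 1,067.9713.
Macaulay duration = Σ(t·PV) / P = 7,634.2163 / 1,067.9713 = 7.14833 half-year periods.
In years: 7.14833 / 2 = 3.57417 years.

3.574 years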